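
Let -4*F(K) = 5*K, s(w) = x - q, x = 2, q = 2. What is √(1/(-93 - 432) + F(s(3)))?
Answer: I*√21/105 ≈ 0.043644*I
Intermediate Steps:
s(w) = 0 (s(w) = 2 - 1*2 = 2 - 2 = 0)
F(K) = -5*K/4
√(1/(-93 - 432) + F(s(3))) = √(1/(-93 - 432) - 5/4*0) = √(1/(-525) + 0) = √(-1/525 + 0) = √(-1/525) = I*√21/105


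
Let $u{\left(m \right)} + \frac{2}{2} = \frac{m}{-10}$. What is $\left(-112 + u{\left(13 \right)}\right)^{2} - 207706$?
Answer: $- \frac{19464151}{100} \approx -1.9464 \cdot 10^{5}$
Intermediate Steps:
$u{\left(m \right)} = -1 - \frac{m}{10}$ ($u{\left(m \right)} = -1 + \frac{m}{-10} = -1 + m \left(- \frac{1}{10}\right) = -1 - \frac{m}{10}$)
$\left(-112 + u{\left(13 \right)}\right)^{2} - 207706 = \left(-112 - \frac{23}{10}\right)^{2} - 207706 = \left(- \frac{1143}{10}\right)^{2} - 207706 = \frac{1306449}{100} - 207706 = - \frac{19464151}{100}$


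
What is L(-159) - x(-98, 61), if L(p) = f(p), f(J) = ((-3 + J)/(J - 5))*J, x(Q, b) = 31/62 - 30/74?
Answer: -238405/1517 ≈ -157.16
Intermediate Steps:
x(Q, b) = 7/74 (x(Q, b) = 31*(1/62) - 30*1/74 = 1/2 - 15/37 = 7/74)
f(J) = J*(-3 + J)/(-5 + J) (f(J) = ((-3 + J)/(-5 + J))*J = J*(-3 + J)/(-5 + J))
L(p) = p*(-3 + p)/(-5 + p)
L(-159) - x(-98, 61) = -159*(-3 - 159)/(-5 - 159) - 1*7/74 = -159*(-162)/(-164) - 7/74 = -159*(-1/164)*(-162) - 7/74 = -12879/82 - 7/74 = -238405/1517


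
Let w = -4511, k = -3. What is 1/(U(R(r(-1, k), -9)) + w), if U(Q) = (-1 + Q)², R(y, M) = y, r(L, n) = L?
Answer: -1/4507 ≈ -0.00022188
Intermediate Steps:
1/(U(R(r(-1, k), -9)) + w) = 1/((-1 - 1)² - 4511) = 1/((-2)² - 4511) = 1/(4 - 4511) = 1/(-4507) = -1/4507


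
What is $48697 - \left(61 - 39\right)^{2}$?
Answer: $48213$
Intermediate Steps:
$48697 - \left(61 - 39\right)^{2} = 48697 - 22^{2} = 48697 - 484 = 48213$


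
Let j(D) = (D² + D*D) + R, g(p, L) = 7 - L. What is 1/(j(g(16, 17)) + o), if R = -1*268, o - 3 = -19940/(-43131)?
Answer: -43131/2783575 ≈ -0.015495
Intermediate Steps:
o = 149333/43131 (o = 3 - 19940/(-43131) = 3 - 19940*(-1/43131) = 3 + 19940/43131 = 149333/43131 ≈ 3.4623)
R = -268
j(D) = -268 + 2*D² (j(D) = (D² + D*D) - 268 = (D² + D²) - 268 = 2*D² - 268 = -268 + 2*D²)
1/(j(g(16, 17)) + o) = 1/((-268 + 2*(7 - 1*17)²) + 149333/43131) = 1/((-268 + 2*(7 - 17)²) + 149333/43131) = 1/((-268 + 2*(-10)²) + 149333/43131) = 1/((-268 + 2*100) + 149333/43131) = 1/((-268 + 200) + 149333/43131) = 1/(-68 + 149333/43131) = 1/(-2783575/43131) = -43131/2783575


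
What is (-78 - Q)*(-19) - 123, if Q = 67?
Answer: 2632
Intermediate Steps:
(-78 - Q)*(-19) - 123 = (-78 - 1*67)*(-19) - 123 = (-78 - 67)*(-19) - 123 = -145*(-19) - 123 = 2755 - 123 = 2632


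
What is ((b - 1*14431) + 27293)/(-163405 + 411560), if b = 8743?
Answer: 4321/49631 ≈ 0.087062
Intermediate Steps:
((b - 1*14431) + 27293)/(-163405 + 411560) = ((8743 - 1*14431) + 27293)/(-163405 + 411560) = ((8743 - 14431) + 27293)/248155 = (-5688 + 27293)*(1/248155) = 21605*(1/248155) = 4321/49631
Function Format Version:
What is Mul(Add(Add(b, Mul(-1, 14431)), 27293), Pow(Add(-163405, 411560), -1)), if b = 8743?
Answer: Rational(4321, 49631) ≈ 0.087062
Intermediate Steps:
Mul(Add(Add(b, Mul(-1, 14431)), 27293), Pow(Add(-163405, 411560), -1)) = Mul(Add(Add(8743, Mul(-1, 14431)), 27293), Pow(Add(-163405, 411560), -1)) = Mul(Add(Add(8743, -14431), 27293), Pow(248155, -1)) = Mul(Add(-5688, 27293), Rational(1, 248155)) = Mul(21605, Rational(1, 248155)) = Rational(4321, 49631)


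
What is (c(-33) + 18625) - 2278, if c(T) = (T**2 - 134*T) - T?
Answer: 21891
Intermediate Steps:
c(T) = T**2 - 135*T
(c(-33) + 18625) - 2278 = (-33*(-135 - 33) + 18625) - 2278 = (-33*(-168) + 18625) - 2278 = (5544 + 18625) - 2278 = 24169 - 2278 = 21891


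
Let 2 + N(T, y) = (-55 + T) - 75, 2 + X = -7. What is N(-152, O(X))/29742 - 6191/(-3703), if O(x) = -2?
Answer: 91540535/55067313 ≈ 1.6623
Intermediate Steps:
X = -9 (X = -2 - 7 = -9)
N(T, y) = -132 + T (N(T, y) = -2 + ((-55 + T) - 75) = -2 + (-130 + T) = -132 + T)
N(-152, O(X))/29742 - 6191/(-3703) = (-132 - 152)/29742 - 6191/(-3703) = -284*1/29742 - 6191*(-1/3703) = -142/14871 + 6191/3703 = 91540535/55067313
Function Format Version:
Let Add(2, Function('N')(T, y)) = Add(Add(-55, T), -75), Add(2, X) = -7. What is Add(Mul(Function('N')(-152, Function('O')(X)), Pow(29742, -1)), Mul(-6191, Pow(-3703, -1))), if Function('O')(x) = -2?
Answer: Rational(91540535, 55067313) ≈ 1.6623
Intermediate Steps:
X = -9 (X = Add(-2, -7) = -9)
Function('N')(T, y) = Add(-132, T) (Function('N')(T, y) = Add(-2, Add(Add(-55, T), -75)) = Add(-2, Add(-130, T)) = Add(-132, T))
Add(Mul(Function('N')(-152, Function('O')(X)), Pow(29742, -1)), Mul(-6191, Pow(-3703, -1))) = Add(Mul(Add(-132, -152), Pow(29742, -1)), Mul(-6191, Pow(-3703, -1))) = Add(Mul(-284, Rational(1, 29742)), Mul(-6191, Rational(-1, 3703))) = Add(Rational(-142, 14871), Rational(6191, 3703)) = Rational(91540535, 55067313)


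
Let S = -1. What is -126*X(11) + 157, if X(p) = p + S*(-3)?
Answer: -1607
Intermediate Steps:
X(p) = 3 + p (X(p) = p - 1*(-3) = p + 3 = 3 + p)
-126*X(11) + 157 = -126*(3 + 11) + 157 = -126*14 + 157 = -1764 + 157 = -1607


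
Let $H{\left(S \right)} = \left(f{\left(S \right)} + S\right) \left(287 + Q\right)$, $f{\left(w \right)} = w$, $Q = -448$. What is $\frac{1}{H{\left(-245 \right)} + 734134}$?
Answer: $\frac{1}{813024} \approx 1.23 \cdot 10^{-6}$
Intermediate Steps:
$H{\left(S \right)} = - 322 S$ ($H{\left(S \right)} = \left(S + S\right) \left(287 - 448\right) = 2 S \left(-161\right) = - 322 S$)
$\frac{1}{H{\left(-245 \right)} + 734134} = \frac{1}{\left(-322\right) \left(-245\right) + 734134} = \frac{1}{78890 + 734134} = \frac{1}{813024}$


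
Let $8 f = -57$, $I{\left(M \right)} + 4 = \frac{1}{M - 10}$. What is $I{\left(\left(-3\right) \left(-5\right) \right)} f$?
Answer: $\frac{1083}{40} \approx 27.075$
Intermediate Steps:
$I{\left(M \right)} = -4 + \frac{1}{-10 + M}$ ($I{\left(M \right)} = -4 + \frac{1}{M - 10} = -4 + \frac{1}{-10 + M}$)
$f = - \frac{57}{8}$ ($f = \frac{1}{8} \left(-57\right) = - \frac{57}{8} \approx -7.125$)
$I{\left(\left(-3\right) \left(-5\right) \right)} f = \frac{41 - 4 \left(\left(-3\right) \left(-5\right)\right)}{-10 - -15} \left(- \frac{57}{8}\right) = \frac{41 - 60}{-10 + 15} \left(- \frac{57}{8}\right) = \frac{41 - 60}{5} \left(- \frac{57}{8}\right) = \frac{1}{5} \left(-19\right) \left(- \frac{57}{8}\right) = \left(- \frac{19}{5}\right) \left(- \frac{57}{8}\right) = \frac{1083}{40}$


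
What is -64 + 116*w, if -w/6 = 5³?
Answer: -87064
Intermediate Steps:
w = -750 (w = -6*5³ = -6*125 = -750)
-64 + 116*w = -64 + 116*(-750) = -64 - 87000 = -87064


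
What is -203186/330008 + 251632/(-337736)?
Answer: -1354141071/995139124 ≈ -1.3608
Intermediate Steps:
-203186/330008 + 251632/(-337736) = -203186*1/330008 + 251632*(-1/337736) = -101593/165004 - 31454/42217 = -1354141071/995139124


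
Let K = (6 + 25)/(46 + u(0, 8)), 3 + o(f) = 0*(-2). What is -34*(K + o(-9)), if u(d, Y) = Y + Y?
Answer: 85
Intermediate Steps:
u(d, Y) = 2*Y
o(f) = -3 (o(f) = -3 + 0*(-2) = -3 + 0 = -3)
K = 1/2 (K = (6 + 25)/(46 + 2*8) = 31/(46 + 16) = 31/62 = 31*(1/62) = 1/2 ≈ 0.50000)
-34*(K + o(-9)) = -34*(1/2 - 3) = -34*(-5/2) = 85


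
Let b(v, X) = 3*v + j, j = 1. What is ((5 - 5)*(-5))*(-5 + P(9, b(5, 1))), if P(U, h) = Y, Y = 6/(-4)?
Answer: 0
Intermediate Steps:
Y = -3/2 (Y = 6*(-1/4) = -3/2 ≈ -1.5000)
b(v, X) = 1 + 3*v (b(v, X) = 3*v + 1 = 1 + 3*v)
P(U, h) = -3/2
((5 - 5)*(-5))*(-5 + P(9, b(5, 1))) = ((5 - 5)*(-5))*(-5 - 3/2) = (0*(-5))*(-13/2) = 0*(-13/2) = 0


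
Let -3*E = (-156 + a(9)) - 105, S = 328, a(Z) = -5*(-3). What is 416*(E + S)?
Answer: 170560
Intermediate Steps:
a(Z) = 15
E = 82 (E = -((-156 + 15) - 105)/3 = -(-141 - 105)/3 = -1/3*(-246) = 82)
416*(E + S) = 416*(82 + 328) = 416*410 = 170560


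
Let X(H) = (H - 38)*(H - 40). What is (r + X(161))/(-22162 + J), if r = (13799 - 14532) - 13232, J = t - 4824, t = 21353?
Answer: -918/5633 ≈ -0.16297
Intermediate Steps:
J = 16529 (J = 21353 - 4824 = 16529)
X(H) = (-40 + H)*(-38 + H) (X(H) = (-38 + H)*(-40 + H) = (-40 + H)*(-38 + H))
r = -13965 (r = -733 - 13232 = -13965)
(r + X(161))/(-22162 + J) = (-13965 + (1520 + 161**2 - 78*161))/(-22162 + 16529) = (-13965 + (1520 + 25921 - 12558))/(-5633) = (-13965 + 14883)*(-1/5633) = 918*(-1/5633) = -918/5633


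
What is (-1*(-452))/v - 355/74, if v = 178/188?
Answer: 3112517/6586 ≈ 472.60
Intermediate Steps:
v = 89/94 (v = 178*(1/188) = 89/94 ≈ 0.94681)
(-1*(-452))/v - 355/74 = (-1*(-452))/(89/94) - 355/74 = 452*(94/89) - 355*1/74 = 42488/89 - 355/74 = 3112517/6586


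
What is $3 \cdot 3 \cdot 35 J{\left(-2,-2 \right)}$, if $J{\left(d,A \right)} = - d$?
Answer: $630$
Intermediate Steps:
$3 \cdot 3 \cdot 35 J{\left(-2,-2 \right)} = 3 \cdot 3 \cdot 35 \left(\left(-1\right) \left(-2\right)\right) = 9 \cdot 35 \cdot 2 = 315 \cdot 2 = 630$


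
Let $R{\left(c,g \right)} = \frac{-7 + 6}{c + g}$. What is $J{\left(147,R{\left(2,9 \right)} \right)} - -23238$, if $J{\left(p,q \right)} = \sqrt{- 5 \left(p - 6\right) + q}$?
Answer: $23238 + \frac{2 i \sqrt{21329}}{11} \approx 23238.0 + 26.554 i$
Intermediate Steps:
$R{\left(c,g \right)} = - \frac{1}{c + g}$
$J{\left(p,q \right)} = \sqrt{30 + q - 5 p}$ ($J{\left(p,q \right)} = \sqrt{- 5 \left(p - 6\right) + q} = \sqrt{- 5 \left(-6 + p\right) + q} = \sqrt{\left(30 - 5 p\right) + q} = \sqrt{30 + q - 5 p}$)
$J{\left(147,R{\left(2,9 \right)} \right)} - -23238 = \sqrt{30 - \frac{1}{2 + 9} - 735} - -23238 = \sqrt{30 - \frac{1}{11} - 735} + 23238 = \sqrt{- \frac{7756}{11}} + 23238 = \frac{2 i \sqrt{21329}}{11} + 23238 = 23238 + \frac{2 i \sqrt{21329}}{11}$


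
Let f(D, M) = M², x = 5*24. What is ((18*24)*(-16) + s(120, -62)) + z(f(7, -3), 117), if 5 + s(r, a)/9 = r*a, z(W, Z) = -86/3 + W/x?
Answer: -8873471/120 ≈ -73946.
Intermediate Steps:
x = 120
z(W, Z) = -86/3 + W/120
s(r, a) = -45 + 9*a*r (s(r, a) = -45 + 9*(r*a) = -45 + 9*(a*r) = -45 + 9*a*r)
((18*24)*(-16) + s(120, -62)) + z(f(7, -3), 117) = ((18*24)*(-16) + (-45 + 9*(-62)*120)) + (-86/3 + (1/120)*(-3)²) = (432*(-16) + (-45 - 66960)) + (-86/3 + (1/120)*9) = (-6912 - 67005) + (-86/3 + 3/40) = -73917 - 3431/120 = -8873471/120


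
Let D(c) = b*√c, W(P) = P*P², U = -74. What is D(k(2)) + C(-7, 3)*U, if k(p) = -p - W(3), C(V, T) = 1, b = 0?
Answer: -74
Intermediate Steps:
W(P) = P³
k(p) = -27 - p (k(p) = -p - 1*3³ = -p - 1*27 = -p - 27 = -27 - p)
D(c) = 0 (D(c) = 0*√c = 0)
D(k(2)) + C(-7, 3)*U = 0 + 1*(-74) = 0 - 74 = -74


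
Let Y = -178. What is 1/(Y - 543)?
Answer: -1/721 ≈ -0.0013870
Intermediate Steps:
1/(Y - 543) = 1/(-178 - 543) = 1/(-721) = -1/721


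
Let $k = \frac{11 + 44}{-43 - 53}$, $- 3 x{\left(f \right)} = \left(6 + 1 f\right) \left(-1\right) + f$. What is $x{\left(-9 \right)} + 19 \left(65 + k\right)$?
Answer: $\frac{117707}{96} \approx 1226.1$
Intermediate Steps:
$x{\left(f \right)} = 2$ ($x{\left(f \right)} = - \frac{\left(6 + 1 f\right) \left(-1\right) + f}{3} = - \frac{\left(6 + f\right) \left(-1\right) + f}{3} = - \frac{\left(-6 - f\right) + f}{3} = \left(- \frac{1}{3}\right) \left(-6\right) = 2$)
$k = - \frac{55}{96}$ ($k = \frac{55}{-96} = 55 \left(- \frac{1}{96}\right) = - \frac{55}{96} \approx -0.57292$)
$x{\left(-9 \right)} + 19 \left(65 + k\right) = 2 + 19 \left(65 - \frac{55}{96}\right) = 2 + 19 \cdot \frac{6185}{96} = 2 + \frac{117515}{96} = \frac{117707}{96}$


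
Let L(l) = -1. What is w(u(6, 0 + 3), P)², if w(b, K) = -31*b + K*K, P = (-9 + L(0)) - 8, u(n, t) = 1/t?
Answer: 885481/9 ≈ 98387.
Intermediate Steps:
P = -18 (P = (-9 - 1) - 8 = -10 - 8 = -18)
w(b, K) = K² - 31*b (w(b, K) = -31*b + K² = K² - 31*b)
w(u(6, 0 + 3), P)² = ((-18)² - 31/(0 + 3))² = (324 - 31/3)² = (941/3)² = 885481/9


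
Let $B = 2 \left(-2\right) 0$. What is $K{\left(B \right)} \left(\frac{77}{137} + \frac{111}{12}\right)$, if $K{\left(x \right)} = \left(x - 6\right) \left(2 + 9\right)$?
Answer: $- \frac{177441}{274} \approx -647.59$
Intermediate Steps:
$B = 0$ ($B = \left(-4\right) 0 = 0$)
$K{\left(x \right)} = -66 + 11 x$ ($K{\left(x \right)} = \left(-6 + x\right) 11 = -66 + 11 x$)
$K{\left(B \right)} \left(\frac{77}{137} + \frac{111}{12}\right) = \left(-66 + 11 \cdot 0\right) \left(\frac{77}{137} + \frac{111}{12}\right) = \left(-66 + 0\right) \left(77 \cdot \frac{1}{137} + 111 \cdot \frac{1}{12}\right) = - 66 \left(\frac{77}{137} + \frac{37}{4}\right) = \left(-66\right) \frac{5377}{548} = - \frac{177441}{274}$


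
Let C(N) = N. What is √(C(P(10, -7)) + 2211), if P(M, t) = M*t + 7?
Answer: 2*√537 ≈ 46.346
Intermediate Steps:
P(M, t) = 7 + M*t
√(C(P(10, -7)) + 2211) = √((7 + 10*(-7)) + 2211) = √((7 - 70) + 2211) = √(-63 + 2211) = √2148 = 2*√537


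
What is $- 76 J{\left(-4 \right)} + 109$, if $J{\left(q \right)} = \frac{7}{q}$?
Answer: $242$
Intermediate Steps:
$- 76 J{\left(-4 \right)} + 109 = - 76 \frac{7}{-4} + 109 = - 76 \cdot 7 \left(- \frac{1}{4}\right) + 109 = \left(-76\right) \left(- \frac{7}{4}\right) + 109 = 133 + 109 = 242$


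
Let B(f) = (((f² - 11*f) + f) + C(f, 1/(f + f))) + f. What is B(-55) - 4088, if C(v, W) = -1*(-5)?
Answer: -563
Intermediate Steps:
C(v, W) = 5
B(f) = 5 + f² - 9*f (B(f) = (((f² - 11*f) + f) + 5) + f = ((f² - 10*f) + 5) + f = (5 + f² - 10*f) + f = 5 + f² - 9*f)
B(-55) - 4088 = (5 + (-55)² - 9*(-55)) - 4088 = (5 + 3025 + 495) - 4088 = 3525 - 4088 = -563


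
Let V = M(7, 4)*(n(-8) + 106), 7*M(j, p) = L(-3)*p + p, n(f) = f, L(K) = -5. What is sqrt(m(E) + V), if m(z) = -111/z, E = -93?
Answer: I*sqrt(214117)/31 ≈ 14.927*I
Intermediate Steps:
M(j, p) = -4*p/7 (M(j, p) = (-5*p + p)/7 = (-4*p)/7 = -4*p/7)
V = -224 (V = (-4/7*4)*(-8 + 106) = -16/7*98 = -224)
sqrt(m(E) + V) = sqrt(-111/(-93) - 224) = sqrt(-111*(-1/93) - 224) = sqrt(37/31 - 224) = sqrt(-6907/31) = I*sqrt(214117)/31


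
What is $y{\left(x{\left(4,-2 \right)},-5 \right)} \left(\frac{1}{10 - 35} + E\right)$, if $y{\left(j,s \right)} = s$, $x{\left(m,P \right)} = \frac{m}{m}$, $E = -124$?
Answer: $\frac{3101}{5} \approx 620.2$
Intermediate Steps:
$x{\left(m,P \right)} = 1$
$y{\left(x{\left(4,-2 \right)},-5 \right)} \left(\frac{1}{10 - 35} + E\right) = - 5 \left(\frac{1}{10 - 35} - 124\right) = - 5 \left(\frac{1}{-25} - 124\right) = - 5 \left(- \frac{1}{25} - 124\right) = \left(-5\right) \left(- \frac{3101}{25}\right) = \frac{3101}{5}$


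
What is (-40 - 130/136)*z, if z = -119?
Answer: 19495/4 ≈ 4873.8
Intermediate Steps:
(-40 - 130/136)*z = (-40 - 130/136)*(-119) = (-40 - 130*1/136)*(-119) = (-40 - 65/68)*(-119) = -2785/68*(-119) = 19495/4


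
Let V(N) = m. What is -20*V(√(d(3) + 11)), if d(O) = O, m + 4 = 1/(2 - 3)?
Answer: 100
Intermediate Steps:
m = -5 (m = -4 + 1/(2 - 3) = -4 + 1/(-1) = -4 - 1 = -5)
V(N) = -5
-20*V(√(d(3) + 11)) = -20*(-5) = 100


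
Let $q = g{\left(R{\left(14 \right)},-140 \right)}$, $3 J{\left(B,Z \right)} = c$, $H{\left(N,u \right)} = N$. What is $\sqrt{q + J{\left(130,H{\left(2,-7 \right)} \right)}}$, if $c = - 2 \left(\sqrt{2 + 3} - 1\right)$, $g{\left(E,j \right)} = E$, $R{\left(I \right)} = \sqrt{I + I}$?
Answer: $\frac{\sqrt{6 - 6 \sqrt{5} + 18 \sqrt{7}}}{3} \approx 2.1136$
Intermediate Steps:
$R{\left(I \right)} = \sqrt{2} \sqrt{I}$ ($R{\left(I \right)} = \sqrt{2 I} = \sqrt{2} \sqrt{I}$)
$c = 2 - 2 \sqrt{5}$ ($c = - 2 \left(\sqrt{5} - 1\right) = - 2 \left(-1 + \sqrt{5}\right) = 2 - 2 \sqrt{5} \approx -2.4721$)
$J{\left(B,Z \right)} = \frac{2}{3} - \frac{2 \sqrt{5}}{3}$ ($J{\left(B,Z \right)} = \frac{2 - 2 \sqrt{5}}{3} = \frac{2}{3} - \frac{2 \sqrt{5}}{3}$)
$q = 2 \sqrt{7}$ ($q = \sqrt{2} \sqrt{14} = 2 \sqrt{7} \approx 5.2915$)
$\sqrt{q + J{\left(130,H{\left(2,-7 \right)} \right)}} = \sqrt{2 \sqrt{7} + \left(\frac{2}{3} - \frac{2 \sqrt{5}}{3}\right)} = \sqrt{\frac{2}{3} + 2 \sqrt{7} - \frac{2 \sqrt{5}}{3}}$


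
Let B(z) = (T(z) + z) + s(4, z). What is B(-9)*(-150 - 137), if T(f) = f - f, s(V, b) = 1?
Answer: 2296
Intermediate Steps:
T(f) = 0
B(z) = 1 + z (B(z) = (0 + z) + 1 = z + 1 = 1 + z)
B(-9)*(-150 - 137) = (1 - 9)*(-150 - 137) = -8*(-287) = 2296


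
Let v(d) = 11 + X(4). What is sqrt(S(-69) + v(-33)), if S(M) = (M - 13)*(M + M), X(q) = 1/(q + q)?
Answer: sqrt(181234)/4 ≈ 106.43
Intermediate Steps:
X(q) = 1/(2*q)
v(d) = 89/8 (v(d) = 11 + (1/2)/4 = 11 + (1/2)*(1/4) = 11 + 1/8 = 89/8)
S(M) = 2*M*(-13 + M) (S(M) = (-13 + M)*(2*M) = 2*M*(-13 + M))
sqrt(S(-69) + v(-33)) = sqrt(2*(-69)*(-13 - 69) + 89/8) = sqrt(2*(-69)*(-82) + 89/8) = sqrt(11316 + 89/8) = sqrt(90617/8) = sqrt(181234)/4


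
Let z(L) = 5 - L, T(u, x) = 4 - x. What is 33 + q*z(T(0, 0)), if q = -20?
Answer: 13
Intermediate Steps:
33 + q*z(T(0, 0)) = 33 - 20*(5 - (4 - 1*0)) = 33 - 20*(5 - (4 + 0)) = 33 - 20*(5 - 1*4) = 33 - 20*(5 - 4) = 33 - 20*1 = 33 - 20 = 13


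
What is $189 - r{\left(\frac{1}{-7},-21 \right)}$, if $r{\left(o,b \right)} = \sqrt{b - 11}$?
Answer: $189 - 4 i \sqrt{2} \approx 189.0 - 5.6569 i$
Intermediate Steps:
$r{\left(o,b \right)} = \sqrt{-11 + b}$
$189 - r{\left(\frac{1}{-7},-21 \right)} = 189 - \sqrt{-11 - 21} = 189 - \sqrt{-32} = 189 - 4 i \sqrt{2}$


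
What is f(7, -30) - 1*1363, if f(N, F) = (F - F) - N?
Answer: -1370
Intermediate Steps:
f(N, F) = -N (f(N, F) = 0 - N = -N)
f(7, -30) - 1*1363 = -1*7 - 1*1363 = -7 - 1363 = -1370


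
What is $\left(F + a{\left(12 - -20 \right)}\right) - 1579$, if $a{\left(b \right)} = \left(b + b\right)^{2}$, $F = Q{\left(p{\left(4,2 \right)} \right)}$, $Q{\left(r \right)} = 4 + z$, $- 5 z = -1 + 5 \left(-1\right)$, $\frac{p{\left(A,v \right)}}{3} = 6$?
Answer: $\frac{12611}{5} \approx 2522.2$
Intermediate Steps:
$p{\left(A,v \right)} = 18$ ($p{\left(A,v \right)} = 3 \cdot 6 = 18$)
$z = \frac{6}{5}$ ($z = - \frac{-1 + 5 \left(-1\right)}{5} = - \frac{-1 - 5}{5} = \left(- \frac{1}{5}\right) \left(-6\right) = \frac{6}{5} \approx 1.2$)
$Q{\left(r \right)} = \frac{26}{5}$ ($Q{\left(r \right)} = 4 + \frac{6}{5} = \frac{26}{5}$)
$F = \frac{26}{5} \approx 5.2$
$a{\left(b \right)} = 4 b^{2}$ ($a{\left(b \right)} = \left(2 b\right)^{2} = 4 b^{2}$)
$\left(F + a{\left(12 - -20 \right)}\right) - 1579 = \left(\frac{26}{5} + 4 \left(12 - -20\right)^{2}\right) - 1579 = \left(\frac{26}{5} + 4 \left(12 + 20\right)^{2}\right) - 1579 = \left(\frac{26}{5} + 4 \cdot 32^{2}\right) - 1579 = \left(\frac{26}{5} + 4 \cdot 1024\right) - 1579 = \left(\frac{26}{5} + 4096\right) - 1579 = \frac{20506}{5} - 1579 = \frac{12611}{5}$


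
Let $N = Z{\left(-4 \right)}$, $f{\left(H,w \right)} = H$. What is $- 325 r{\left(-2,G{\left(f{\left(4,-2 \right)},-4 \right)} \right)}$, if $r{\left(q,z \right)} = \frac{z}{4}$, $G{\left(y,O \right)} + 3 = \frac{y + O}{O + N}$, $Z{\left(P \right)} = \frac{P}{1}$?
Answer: $\frac{975}{4} \approx 243.75$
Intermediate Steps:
$Z{\left(P \right)} = P$ ($Z{\left(P \right)} = P 1 = P$)
$N = -4$
$G{\left(y,O \right)} = -3 + \frac{O + y}{-4 + O}$ ($G{\left(y,O \right)} = -3 + \frac{y + O}{O - 4} = -3 + \frac{O + y}{-4 + O}$)
$r{\left(q,z \right)} = \frac{z}{4}$ ($r{\left(q,z \right)} = z \frac{1}{4} = \frac{z}{4}$)
$- 325 r{\left(-2,G{\left(f{\left(4,-2 \right)},-4 \right)} \right)} = - 325 \frac{\frac{1}{-4 - 4} \left(12 + 4 - -8\right)}{4} = - 325 \frac{\frac{1}{-8} \left(12 + 4 + 8\right)}{4} = - 325 \frac{\left(- \frac{1}{8}\right) 24}{4} = - 325 \cdot \frac{1}{4} \left(-3\right) = \left(-325\right) \left(- \frac{3}{4}\right) = \frac{975}{4}$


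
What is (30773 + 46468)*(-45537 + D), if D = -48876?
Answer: -7292554533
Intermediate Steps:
(30773 + 46468)*(-45537 + D) = (30773 + 46468)*(-45537 - 48876) = 77241*(-94413) = -7292554533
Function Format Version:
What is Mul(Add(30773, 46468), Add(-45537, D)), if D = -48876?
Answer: -7292554533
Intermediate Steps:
Mul(Add(30773, 46468), Add(-45537, D)) = Mul(Add(30773, 46468), Add(-45537, -48876)) = Mul(77241, -94413) = -7292554533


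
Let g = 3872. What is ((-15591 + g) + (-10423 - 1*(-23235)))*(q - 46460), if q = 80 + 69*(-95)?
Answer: -57857955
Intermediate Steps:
q = -6475 (q = 80 - 6555 = -6475)
((-15591 + g) + (-10423 - 1*(-23235)))*(q - 46460) = ((-15591 + 3872) + (-10423 - 1*(-23235)))*(-6475 - 46460) = (-11719 + (-10423 + 23235))*(-52935) = (-11719 + 12812)*(-52935) = 1093*(-52935) = -57857955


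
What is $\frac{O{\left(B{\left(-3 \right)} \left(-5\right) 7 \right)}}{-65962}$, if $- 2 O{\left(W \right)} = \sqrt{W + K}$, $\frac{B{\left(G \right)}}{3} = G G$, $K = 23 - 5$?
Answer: $\frac{3 i \sqrt{103}}{131924} \approx 0.00023079 i$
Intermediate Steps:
$K = 18$ ($K = 23 + \left(-5 + 0\right) = 23 - 5 = 18$)
$B{\left(G \right)} = 3 G^{2}$ ($B{\left(G \right)} = 3 G G = 3 G^{2}$)
$O{\left(W \right)} = - \frac{\sqrt{18 + W}}{2}$ ($O{\left(W \right)} = - \frac{\sqrt{W + 18}}{2} = - \frac{\sqrt{18 + W}}{2}$)
$\frac{O{\left(B{\left(-3 \right)} \left(-5\right) 7 \right)}}{-65962} = \frac{\left(- \frac{1}{2}\right) \sqrt{18 + 3 \left(-3\right)^{2} \left(-5\right) 7}}{-65962} = - \frac{\sqrt{18 + 3 \cdot 9 \left(-5\right) 7}}{2} \left(- \frac{1}{65962}\right) = - \frac{\sqrt{18 + 27 \left(-5\right) 7}}{2} \left(- \frac{1}{65962}\right) = - \frac{\sqrt{18 - 945}}{2} \left(- \frac{1}{65962}\right) = - \frac{\sqrt{-927}}{2} \left(- \frac{1}{65962}\right) = - \frac{3 i \sqrt{103}}{2} \left(- \frac{1}{65962}\right) = \frac{3 i \sqrt{103}}{131924}$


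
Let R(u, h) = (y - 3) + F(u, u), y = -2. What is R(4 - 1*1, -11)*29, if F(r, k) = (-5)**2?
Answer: 580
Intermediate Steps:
F(r, k) = 25
R(u, h) = 20 (R(u, h) = (-2 - 3) + 25 = -5 + 25 = 20)
R(4 - 1*1, -11)*29 = 20*29 = 580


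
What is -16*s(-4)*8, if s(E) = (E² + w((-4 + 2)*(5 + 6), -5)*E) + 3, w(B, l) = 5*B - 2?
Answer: -59776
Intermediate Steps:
w(B, l) = -2 + 5*B
s(E) = 3 + E² - 112*E (s(E) = (E² + (-2 + 5*((-4 + 2)*(5 + 6)))*E) + 3 = (E² + (-2 + 5*(-2*11))*E) + 3 = (E² + (-2 + 5*(-22))*E) + 3 = (E² + (-2 - 110)*E) + 3 = (E² - 112*E) + 3 = 3 + E² - 112*E)
-16*s(-4)*8 = -16*(3 + (-4)² - 112*(-4))*8 = -16*(3 + 16 + 448)*8 = -16*467*8 = -7472*8 = -59776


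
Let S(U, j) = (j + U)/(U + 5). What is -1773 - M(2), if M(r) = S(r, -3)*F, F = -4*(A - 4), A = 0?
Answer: -12395/7 ≈ -1770.7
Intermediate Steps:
S(U, j) = (U + j)/(5 + U)
F = 16 (F = -4*(0 - 4) = -4*(-4) = 16)
M(r) = 16*(-3 + r)/(5 + r) (M(r) = ((r - 3)/(5 + r))*16 = ((-3 + r)/(5 + r))*16 = 16*(-3 + r)/(5 + r))
-1773 - M(2) = -1773 - 16*(-3 + 2)/(5 + 2) = -1773 - 16*(-1)/7 = -1773 - 1*(-16/7) = -1773 + 16/7 = -12395/7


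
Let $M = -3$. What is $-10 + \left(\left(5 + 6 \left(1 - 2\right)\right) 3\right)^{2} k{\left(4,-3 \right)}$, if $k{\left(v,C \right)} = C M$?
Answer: $71$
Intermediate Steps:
$k{\left(v,C \right)} = - 3 C$ ($k{\left(v,C \right)} = C \left(-3\right) = - 3 C$)
$-10 + \left(\left(5 + 6 \left(1 - 2\right)\right) 3\right)^{2} k{\left(4,-3 \right)} = -10 + \left(\left(5 + 6 \left(1 - 2\right)\right) 3\right)^{2} \left(\left(-3\right) \left(-3\right)\right) = -10 + \left(\left(5 + 6 \left(-1\right)\right) 3\right)^{2} \cdot 9 = -10 + \left(\left(5 - 6\right) 3\right)^{2} \cdot 9 = -10 + \left(\left(-1\right) 3\right)^{2} \cdot 9 = -10 + \left(-3\right)^{2} \cdot 9 = -10 + 9 \cdot 9 = -10 + 81 = 71$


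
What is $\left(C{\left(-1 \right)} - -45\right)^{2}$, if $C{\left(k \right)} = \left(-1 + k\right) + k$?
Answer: $1764$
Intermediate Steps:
$C{\left(k \right)} = -1 + 2 k$
$\left(C{\left(-1 \right)} - -45\right)^{2} = \left(\left(-1 + 2 \left(-1\right)\right) - -45\right)^{2} = \left(\left(-1 - 2\right) + 45\right)^{2} = \left(-3 + 45\right)^{2} = 42^{2} = 1764$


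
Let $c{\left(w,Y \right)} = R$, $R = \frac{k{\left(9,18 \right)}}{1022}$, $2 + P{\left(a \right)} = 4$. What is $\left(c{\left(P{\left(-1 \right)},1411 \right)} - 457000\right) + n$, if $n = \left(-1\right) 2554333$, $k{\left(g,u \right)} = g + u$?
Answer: $- \frac{3077582299}{1022} \approx -3.0113 \cdot 10^{6}$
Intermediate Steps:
$P{\left(a \right)} = 2$ ($P{\left(a \right)} = -2 + 4 = 2$)
$n = -2554333$
$R = \frac{27}{1022}$ ($R = \frac{9 + 18}{1022} = 27 \cdot \frac{1}{1022} = \frac{27}{1022} \approx 0.026419$)
$c{\left(w,Y \right)} = \frac{27}{1022}$
$\left(c{\left(P{\left(-1 \right)},1411 \right)} - 457000\right) + n = \left(\frac{27}{1022} - 457000\right) - 2554333 = - \frac{467053973}{1022} - 2554333 = - \frac{3077582299}{1022}$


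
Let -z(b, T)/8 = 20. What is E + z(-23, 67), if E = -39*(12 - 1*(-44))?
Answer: -2344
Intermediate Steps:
z(b, T) = -160 (z(b, T) = -8*20 = -160)
E = -2184 (E = -39*(12 + 44) = -39*56 = -2184)
E + z(-23, 67) = -2184 - 160 = -2344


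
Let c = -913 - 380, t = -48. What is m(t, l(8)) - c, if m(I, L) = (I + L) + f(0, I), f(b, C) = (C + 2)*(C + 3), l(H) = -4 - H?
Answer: 3303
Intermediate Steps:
c = -1293
f(b, C) = (2 + C)*(3 + C)
m(I, L) = 6 + L + I² + 6*I (m(I, L) = (I + L) + (6 + I² + 5*I) = 6 + L + I² + 6*I)
m(t, l(8)) - c = (6 + (-4 - 1*8) + (-48)² + 6*(-48)) - 1*(-1293) = (6 + (-4 - 8) + 2304 - 288) + 1293 = (6 - 12 + 2304 - 288) + 1293 = 2010 + 1293 = 3303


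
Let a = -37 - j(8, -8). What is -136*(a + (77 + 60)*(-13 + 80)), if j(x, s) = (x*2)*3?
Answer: -1236784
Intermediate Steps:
j(x, s) = 6*x (j(x, s) = (2*x)*3 = 6*x)
a = -85 (a = -37 - 6*8 = -37 - 1*48 = -37 - 48 = -85)
-136*(a + (77 + 60)*(-13 + 80)) = -136*(-85 + (77 + 60)*(-13 + 80)) = -136*(-85 + 137*67) = -136*(-85 + 9179) = -136*9094 = -1236784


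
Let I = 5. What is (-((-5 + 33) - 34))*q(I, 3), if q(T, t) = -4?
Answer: -24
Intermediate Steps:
(-((-5 + 33) - 34))*q(I, 3) = -((-5 + 33) - 34)*(-4) = -(28 - 34)*(-4) = -1*(-6)*(-4) = 6*(-4) = -24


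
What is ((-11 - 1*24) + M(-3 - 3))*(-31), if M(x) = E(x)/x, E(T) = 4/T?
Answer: 9734/9 ≈ 1081.6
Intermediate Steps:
M(x) = 4/x² (M(x) = (4/x)/x = 4/x²)
((-11 - 1*24) + M(-3 - 3))*(-31) = ((-11 - 1*24) + 4/(-3 - 3)²)*(-31) = ((-11 - 24) + 4/(-6)²)*(-31) = (-35 + 4*(1/36))*(-31) = (-35 + ⅑)*(-31) = -314/9*(-31) = 9734/9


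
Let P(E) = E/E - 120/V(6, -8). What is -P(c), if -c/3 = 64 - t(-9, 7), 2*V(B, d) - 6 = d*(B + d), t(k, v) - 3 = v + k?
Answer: 109/11 ≈ 9.9091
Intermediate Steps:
t(k, v) = 3 + k + v (t(k, v) = 3 + (v + k) = 3 + (k + v) = 3 + k + v)
V(B, d) = 3 + d*(B + d)/2 (V(B, d) = 3 + (d*(B + d))/2 = 3 + d*(B + d)/2)
c = -189 (c = -3*(64 - (3 - 9 + 7)) = -3*(64 - 1*1) = -3*(64 - 1) = -3*63 = -189)
P(E) = -109/11 (P(E) = E/E - 120/(3 + (1/2)*(-8)**2 + (1/2)*6*(-8)) = 1 - 120/(3 + (1/2)*64 - 24) = 1 - 120/(3 + 32 - 24) = 1 - 120/11 = -109/11)
-P(c) = -1*(-109/11) = 109/11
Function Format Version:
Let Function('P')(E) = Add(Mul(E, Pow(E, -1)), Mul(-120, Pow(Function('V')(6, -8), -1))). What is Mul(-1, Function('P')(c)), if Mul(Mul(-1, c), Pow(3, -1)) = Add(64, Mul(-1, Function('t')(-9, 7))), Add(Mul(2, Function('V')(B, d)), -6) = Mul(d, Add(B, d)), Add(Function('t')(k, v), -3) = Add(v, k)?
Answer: Rational(109, 11) ≈ 9.9091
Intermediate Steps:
Function('t')(k, v) = Add(3, k, v) (Function('t')(k, v) = Add(3, Add(v, k)) = Add(3, Add(k, v)) = Add(3, k, v))
Function('V')(B, d) = Add(3, Mul(Rational(1, 2), d, Add(B, d))) (Function('V')(B, d) = Add(3, Mul(Rational(1, 2), Mul(d, Add(B, d)))) = Add(3, Mul(Rational(1, 2), d, Add(B, d))))
c = -189 (c = Mul(-3, Add(64, Mul(-1, Add(3, -9, 7)))) = Mul(-3, Add(64, Mul(-1, 1))) = Mul(-3, Add(64, -1)) = Mul(-3, 63) = -189)
Function('P')(E) = Rational(-109, 11) (Function('P')(E) = Add(Mul(E, Pow(E, -1)), Mul(-120, Pow(Add(3, Mul(Rational(1, 2), Pow(-8, 2)), Mul(Rational(1, 2), 6, -8)), -1))) = Add(1, Mul(-120, Pow(Add(3, Mul(Rational(1, 2), 64), -24), -1))) = Add(1, Mul(-120, Pow(Add(3, 32, -24), -1))) = Add(1, Mul(-120, Pow(11, -1))) = Add(1, Mul(-120, Rational(1, 11))) = Add(1, Rational(-120, 11)) = Rational(-109, 11))
Mul(-1, Function('P')(c)) = Mul(-1, Rational(-109, 11)) = Rational(109, 11)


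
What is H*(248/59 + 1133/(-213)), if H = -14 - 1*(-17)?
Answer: -14023/4189 ≈ -3.3476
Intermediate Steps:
H = 3 (H = -14 + 17 = 3)
H*(248/59 + 1133/(-213)) = 3*(248/59 + 1133/(-213)) = 3*(248*(1/59) + 1133*(-1/213)) = 3*(248/59 - 1133/213) = 3*(-14023/12567) = -14023/4189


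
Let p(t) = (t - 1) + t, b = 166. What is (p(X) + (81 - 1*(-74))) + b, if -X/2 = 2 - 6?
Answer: 336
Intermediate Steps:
X = 8 (X = -2*(2 - 6) = -2*(-4) = 8)
p(t) = -1 + 2*t (p(t) = (-1 + t) + t = -1 + 2*t)
(p(X) + (81 - 1*(-74))) + b = ((-1 + 2*8) + (81 - 1*(-74))) + 166 = ((-1 + 16) + (81 + 74)) + 166 = (15 + 155) + 166 = 170 + 166 = 336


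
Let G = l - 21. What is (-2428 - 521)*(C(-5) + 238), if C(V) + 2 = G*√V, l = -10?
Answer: -695964 + 91419*I*√5 ≈ -6.9596e+5 + 2.0442e+5*I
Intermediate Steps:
G = -31 (G = -10 - 21 = -31)
C(V) = -2 - 31*√V
(-2428 - 521)*(C(-5) + 238) = (-2428 - 521)*((-2 - 31*I*√5) + 238) = -2949*((-2 - 31*I*√5) + 238) = -2949*(236 - 31*I*√5) = -695964 + 91419*I*√5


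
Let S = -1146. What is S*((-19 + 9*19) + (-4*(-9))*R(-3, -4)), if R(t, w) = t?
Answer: -50424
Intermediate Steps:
S*((-19 + 9*19) + (-4*(-9))*R(-3, -4)) = -1146*((-19 + 9*19) - 4*(-9)*(-3)) = -1146*((-19 + 171) + 36*(-3)) = -1146*(152 - 108) = -1146*44 = -50424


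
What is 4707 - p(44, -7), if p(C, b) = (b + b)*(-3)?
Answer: 4665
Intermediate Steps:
p(C, b) = -6*b (p(C, b) = (2*b)*(-3) = -6*b)
4707 - p(44, -7) = 4707 - (-6)*(-7) = 4707 - 1*42 = 4707 - 42 = 4665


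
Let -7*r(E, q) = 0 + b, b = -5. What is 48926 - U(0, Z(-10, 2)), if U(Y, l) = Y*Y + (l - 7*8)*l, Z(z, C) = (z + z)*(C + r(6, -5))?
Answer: 2104014/49 ≈ 42939.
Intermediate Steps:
r(E, q) = 5/7 (r(E, q) = -(0 - 5)/7 = -⅐*(-5) = 5/7)
Z(z, C) = 2*z*(5/7 + C) (Z(z, C) = (z + z)*(C + 5/7) = (2*z)*(5/7 + C) = 2*z*(5/7 + C))
U(Y, l) = Y² + l*(-56 + l) (U(Y, l) = Y² + (l - 56)*l = Y² + (-56 + l)*l = Y² + l*(-56 + l))
48926 - U(0, Z(-10, 2)) = 48926 - (0² + ((2/7)*(-10)*(5 + 7*2))² - 16*(-10)*(5 + 7*2)) = 48926 - (0 + ((2/7)*(-10)*(5 + 14))² - 16*(-10)*(5 + 14)) = 48926 - (0 + ((2/7)*(-10)*19)² - 16*(-10)*19) = 48926 - (0 + (-380/7)² - 56*(-380/7)) = 48926 - (0 + 144400/49 + 3040) = 48926 - 1*293360/49 = 48926 - 293360/49 = 2104014/49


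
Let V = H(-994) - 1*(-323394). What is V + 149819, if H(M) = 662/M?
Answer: 235186530/497 ≈ 4.7321e+5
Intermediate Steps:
V = 160726487/497 (V = 662/(-994) - 1*(-323394) = 662*(-1/994) + 323394 = -331/497 + 323394 = 160726487/497 ≈ 3.2339e+5)
V + 149819 = 160726487/497 + 149819 = 235186530/497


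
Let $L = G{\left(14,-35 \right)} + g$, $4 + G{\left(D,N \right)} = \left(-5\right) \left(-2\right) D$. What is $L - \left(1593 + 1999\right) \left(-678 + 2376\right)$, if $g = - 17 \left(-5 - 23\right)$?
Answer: $-6098604$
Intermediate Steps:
$G{\left(D,N \right)} = -4 + 10 D$ ($G{\left(D,N \right)} = -4 + \left(-5\right) \left(-2\right) D = -4 + 10 D$)
$g = 476$ ($g = \left(-17\right) \left(-28\right) = 476$)
$L = 612$ ($L = \left(-4 + 10 \cdot 14\right) + 476 = \left(-4 + 140\right) + 476 = 136 + 476 = 612$)
$L - \left(1593 + 1999\right) \left(-678 + 2376\right) = 612 - \left(1593 + 1999\right) \left(-678 + 2376\right) = 612 - 3592 \cdot 1698 = 612 - 6099216 = -6098604$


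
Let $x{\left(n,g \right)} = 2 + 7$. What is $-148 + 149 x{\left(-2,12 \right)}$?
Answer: $1193$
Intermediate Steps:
$x{\left(n,g \right)} = 9$
$-148 + 149 x{\left(-2,12 \right)} = -148 + 149 \cdot 9 = -148 + 1341 = 1193$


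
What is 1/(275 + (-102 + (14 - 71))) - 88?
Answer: -10207/116 ≈ -87.991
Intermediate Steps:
1/(275 + (-102 + (14 - 71))) - 88 = 1/(275 + (-102 - 57)) - 88 = 1/(275 - 159) - 88 = 1/116 - 88 = -10207/116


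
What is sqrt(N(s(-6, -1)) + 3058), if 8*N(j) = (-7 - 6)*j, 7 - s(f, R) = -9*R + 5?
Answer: sqrt(49110)/4 ≈ 55.402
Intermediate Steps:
s(f, R) = 2 + 9*R (s(f, R) = 7 - (-9*R + 5) = 7 - (5 - 9*R) = 7 + (-5 + 9*R) = 2 + 9*R)
N(j) = -13*j/8 (N(j) = ((-7 - 6)*j)/8 = (-13*j)/8 = -13*j/8)
sqrt(N(s(-6, -1)) + 3058) = sqrt(-13*(2 + 9*(-1))/8 + 3058) = sqrt(-13*(2 - 9)/8 + 3058) = sqrt(-13/8*(-7) + 3058) = sqrt(91/8 + 3058) = sqrt(24555/8) = sqrt(49110)/4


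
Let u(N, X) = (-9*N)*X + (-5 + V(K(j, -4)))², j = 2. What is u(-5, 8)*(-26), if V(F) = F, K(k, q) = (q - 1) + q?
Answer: -14456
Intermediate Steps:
K(k, q) = -1 + 2*q (K(k, q) = (-1 + q) + q = -1 + 2*q)
u(N, X) = 196 - 9*N*X (u(N, X) = (-9*N)*X + (-5 + (-1 + 2*(-4)))² = -9*N*X + (-5 + (-1 - 8))² = -9*N*X + (-5 - 9)² = -9*N*X + (-14)² = -9*N*X + 196 = 196 - 9*N*X)
u(-5, 8)*(-26) = (196 - 9*(-5)*8)*(-26) = (196 + 360)*(-26) = 556*(-26) = -14456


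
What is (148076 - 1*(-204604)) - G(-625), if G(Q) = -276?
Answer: 352956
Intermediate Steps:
(148076 - 1*(-204604)) - G(-625) = (148076 - 1*(-204604)) - 1*(-276) = (148076 + 204604) + 276 = 352680 + 276 = 352956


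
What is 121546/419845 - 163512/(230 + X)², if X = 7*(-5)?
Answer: -1422842422/354769025 ≈ -4.0106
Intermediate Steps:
X = -35
121546/419845 - 163512/(230 + X)² = 121546/419845 - 163512/(230 - 35)² = 121546*(1/419845) - 163512/(195²) = 121546/419845 - 163512/38025 = 121546/419845 - 163512*1/38025 = 121546/419845 - 18168/4225 = -1422842422/354769025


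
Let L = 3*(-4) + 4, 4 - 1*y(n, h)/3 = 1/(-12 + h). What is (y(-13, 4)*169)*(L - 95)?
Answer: -1723293/8 ≈ -2.1541e+5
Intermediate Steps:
y(n, h) = 12 - 3/(-12 + h)
L = -8 (L = -12 + 4 = -8)
(y(-13, 4)*169)*(L - 95) = ((3*(-49 + 4*4)/(-12 + 4))*169)*(-8 - 95) = ((3*(-49 + 16)/(-8))*169)*(-103) = ((3*(-1/8)*(-33))*169)*(-103) = ((99/8)*169)*(-103) = (16731/8)*(-103) = -1723293/8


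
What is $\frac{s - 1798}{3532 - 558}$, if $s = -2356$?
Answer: $- \frac{2077}{1487} \approx -1.3968$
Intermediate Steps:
$\frac{s - 1798}{3532 - 558} = \frac{-2356 - 1798}{3532 - 558} = - \frac{4154}{2974} = \left(-4154\right) \frac{1}{2974} = - \frac{2077}{1487}$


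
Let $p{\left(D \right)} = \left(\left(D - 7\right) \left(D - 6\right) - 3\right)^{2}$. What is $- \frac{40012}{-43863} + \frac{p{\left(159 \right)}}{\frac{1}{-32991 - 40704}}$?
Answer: $- \frac{1747810476609384053}{43863} \approx -3.9847 \cdot 10^{13}$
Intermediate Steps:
$p{\left(D \right)} = \left(-3 + \left(-7 + D\right) \left(-6 + D\right)\right)^{2}$ ($p{\left(D \right)} = \left(\left(-7 + D\right) \left(-6 + D\right) - 3\right)^{2} = \left(-3 + \left(-7 + D\right) \left(-6 + D\right)\right)^{2}$)
$- \frac{40012}{-43863} + \frac{p{\left(159 \right)}}{\frac{1}{-32991 - 40704}} = - \frac{40012}{-43863} + \frac{\left(39 + 159^{2} - 2067\right)^{2}}{\frac{1}{-32991 - 40704}} = \left(-40012\right) \left(- \frac{1}{43863}\right) + \frac{\left(39 + 25281 - 2067\right)^{2}}{\frac{1}{-73695}} = \frac{40012}{43863} + \frac{23253^{2}}{- \frac{1}{73695}} = \frac{40012}{43863} + 540702009 \left(-73695\right) = \frac{40012}{43863} - 39847034553255 = - \frac{1747810476609384053}{43863}$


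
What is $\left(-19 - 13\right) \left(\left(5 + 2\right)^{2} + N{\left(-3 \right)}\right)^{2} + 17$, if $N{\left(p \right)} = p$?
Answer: $-67695$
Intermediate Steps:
$\left(-19 - 13\right) \left(\left(5 + 2\right)^{2} + N{\left(-3 \right)}\right)^{2} + 17 = \left(-19 - 13\right) \left(\left(5 + 2\right)^{2} - 3\right)^{2} + 17 = - 32 \left(7^{2} - 3\right)^{2} + 17 = - 32 \left(49 - 3\right)^{2} + 17 = - 32 \cdot 46^{2} + 17 = \left(-32\right) 2116 + 17 = -67712 + 17 = -67695$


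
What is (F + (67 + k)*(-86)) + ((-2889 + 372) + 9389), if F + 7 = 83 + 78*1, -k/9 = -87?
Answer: -66074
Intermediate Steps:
k = 783 (k = -9*(-87) = 783)
F = 154 (F = -7 + (83 + 78*1) = -7 + (83 + 78) = -7 + 161 = 154)
(F + (67 + k)*(-86)) + ((-2889 + 372) + 9389) = (154 + (67 + 783)*(-86)) + ((-2889 + 372) + 9389) = (154 + 850*(-86)) + (-2517 + 9389) = (154 - 73100) + 6872 = -72946 + 6872 = -66074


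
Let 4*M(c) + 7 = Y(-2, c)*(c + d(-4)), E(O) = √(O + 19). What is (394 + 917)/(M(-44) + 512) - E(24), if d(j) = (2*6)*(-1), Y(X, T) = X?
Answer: 5244/2153 - √43 ≈ -4.1218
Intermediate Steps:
d(j) = -12 (d(j) = 12*(-1) = -12)
E(O) = √(19 + O)
M(c) = 17/4 - c/2 (M(c) = -7/4 + (-2*(c - 12))/4 = -7/4 + (-2*(-12 + c))/4 = -7/4 + (24 - 2*c)/4 = -7/4 + (6 - c/2) = 17/4 - c/2)
(394 + 917)/(M(-44) + 512) - E(24) = (394 + 917)/((17/4 - ½*(-44)) + 512) - √(19 + 24) = 1311/((17/4 + 22) + 512) - √43 = 1311/(105/4 + 512) - √43 = 1311/(2153/4) - √43 = 1311*(4/2153) - √43 = 5244/2153 - √43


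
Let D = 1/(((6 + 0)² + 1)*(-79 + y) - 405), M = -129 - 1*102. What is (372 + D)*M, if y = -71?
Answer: -170574943/1985 ≈ -85932.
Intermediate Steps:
M = -231 (M = -129 - 102 = -231)
D = -1/5955 (D = 1/(((6 + 0)² + 1)*(-79 - 71) - 405) = 1/((6² + 1)*(-150) - 405) = 1/((36 + 1)*(-150) - 405) = 1/(37*(-150) - 405) = 1/(-5550 - 405) = 1/(-5955) = -1/5955 ≈ -0.00016793)
(372 + D)*M = (372 - 1/5955)*(-231) = (2215259/5955)*(-231) = -170574943/1985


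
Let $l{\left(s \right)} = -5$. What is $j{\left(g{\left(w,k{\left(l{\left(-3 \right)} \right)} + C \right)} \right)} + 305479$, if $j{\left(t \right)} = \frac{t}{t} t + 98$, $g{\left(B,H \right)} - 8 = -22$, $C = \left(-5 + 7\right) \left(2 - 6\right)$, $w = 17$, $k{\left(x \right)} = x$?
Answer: $305563$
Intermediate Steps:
$C = -8$ ($C = 2 \left(-4\right) = -8$)
$g{\left(B,H \right)} = -14$ ($g{\left(B,H \right)} = 8 - 22 = -14$)
$j{\left(t \right)} = 98 + t$ ($j{\left(t \right)} = 1 t + 98 = t + 98 = 98 + t$)
$j{\left(g{\left(w,k{\left(l{\left(-3 \right)} \right)} + C \right)} \right)} + 305479 = \left(98 - 14\right) + 305479 = 84 + 305479 = 305563$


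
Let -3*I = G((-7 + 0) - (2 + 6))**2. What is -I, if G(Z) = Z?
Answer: 75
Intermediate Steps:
I = -75 (I = -((-7 + 0) - (2 + 6))**2/3 = -(-7 - 1*8)**2/3 = -(-7 - 8)**2/3 = -1/3*(-15)**2 = -1/3*225 = -75)
-I = -1*(-75) = 75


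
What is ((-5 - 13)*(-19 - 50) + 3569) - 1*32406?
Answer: -27595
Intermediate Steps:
((-5 - 13)*(-19 - 50) + 3569) - 1*32406 = (-18*(-69) + 3569) - 32406 = (1242 + 3569) - 32406 = 4811 - 32406 = -27595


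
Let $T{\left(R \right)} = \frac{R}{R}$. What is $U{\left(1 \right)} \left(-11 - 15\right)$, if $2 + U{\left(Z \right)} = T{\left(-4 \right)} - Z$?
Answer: $52$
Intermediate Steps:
$T{\left(R \right)} = 1$
$U{\left(Z \right)} = -1 - Z$ ($U{\left(Z \right)} = -2 - \left(-1 + Z\right) = -1 - Z$)
$U{\left(1 \right)} \left(-11 - 15\right) = \left(-1 - 1\right) \left(-11 - 15\right) = \left(-1 - 1\right) \left(-26\right) = \left(-2\right) \left(-26\right) = 52$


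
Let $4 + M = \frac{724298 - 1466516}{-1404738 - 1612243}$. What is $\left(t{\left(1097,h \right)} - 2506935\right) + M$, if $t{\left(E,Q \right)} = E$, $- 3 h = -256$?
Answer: $- \frac{7560076960784}{3016981} \approx -2.5058 \cdot 10^{6}$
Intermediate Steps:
$h = \frac{256}{3}$ ($h = \left(- \frac{1}{3}\right) \left(-256\right) = \frac{256}{3} \approx 85.333$)
$M = - \frac{11325706}{3016981}$ ($M = -4 + \frac{724298 - 1466516}{-1404738 - 1612243} = -4 - \frac{742218}{-3016981} = -4 - - \frac{742218}{3016981} = -4 + \frac{742218}{3016981} = - \frac{11325706}{3016981} \approx -3.754$)
$\left(t{\left(1097,h \right)} - 2506935\right) + M = \left(1097 - 2506935\right) - \frac{11325706}{3016981} = -2505838 - \frac{11325706}{3016981} = - \frac{7560076960784}{3016981}$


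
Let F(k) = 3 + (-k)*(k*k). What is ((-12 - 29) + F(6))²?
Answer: 64516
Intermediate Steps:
F(k) = 3 - k³ (F(k) = 3 + (-k)*k² = 3 - k³)
((-12 - 29) + F(6))² = ((-12 - 29) + (3 - 1*6³))² = (-41 + (3 - 1*216))² = (-41 + (3 - 216))² = (-41 - 213)² = (-254)² = 64516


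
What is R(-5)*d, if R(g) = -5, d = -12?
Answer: 60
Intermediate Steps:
R(-5)*d = -5*(-12) = 60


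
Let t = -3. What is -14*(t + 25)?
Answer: -308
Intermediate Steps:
-14*(t + 25) = -14*(-3 + 25) = -14*22 = -308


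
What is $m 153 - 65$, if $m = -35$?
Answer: $-5420$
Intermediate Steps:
$m 153 - 65 = \left(-35\right) 153 - 65 = -5355 - 65 = -5420$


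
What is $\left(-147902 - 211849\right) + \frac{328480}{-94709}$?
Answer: $- \frac{34071985939}{94709} \approx -3.5975 \cdot 10^{5}$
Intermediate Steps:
$\left(-147902 - 211849\right) + \frac{328480}{-94709} = -359751 + 328480 \left(- \frac{1}{94709}\right) = -359751 - \frac{328480}{94709} = - \frac{34071985939}{94709}$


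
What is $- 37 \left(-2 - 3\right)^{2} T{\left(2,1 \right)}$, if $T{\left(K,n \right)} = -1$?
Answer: $925$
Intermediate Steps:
$- 37 \left(-2 - 3\right)^{2} T{\left(2,1 \right)} = - 37 \left(-2 - 3\right)^{2} \left(-1\right) = - 37 \left(-5\right)^{2} \left(-1\right) = \left(-37\right) 25 \left(-1\right) = \left(-925\right) \left(-1\right) = 925$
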